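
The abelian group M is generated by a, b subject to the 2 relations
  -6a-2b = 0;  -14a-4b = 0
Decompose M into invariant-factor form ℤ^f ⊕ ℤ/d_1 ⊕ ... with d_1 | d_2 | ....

Answer: M ≅ ℤ/2 ⊕ ℤ/2

Derivation:
rank_ℚ(R)=2; free=2−2=0
SNF(R) diag = [2, 2] → torsion [2, 2]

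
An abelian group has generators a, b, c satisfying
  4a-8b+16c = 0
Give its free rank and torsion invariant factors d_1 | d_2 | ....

rank_ℚ(R)=1; free=3−1=2
SNF(R) diag = [4] → torsion [4]

Answer: M ≅ ℤ^2 ⊕ ℤ/4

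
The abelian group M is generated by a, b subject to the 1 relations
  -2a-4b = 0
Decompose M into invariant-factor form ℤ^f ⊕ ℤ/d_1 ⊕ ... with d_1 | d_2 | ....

Answer: M ≅ ℤ^1 ⊕ ℤ/2

Derivation:
rank_ℚ(R)=1; free=2−1=1
SNF(R) diag = [2] → torsion [2]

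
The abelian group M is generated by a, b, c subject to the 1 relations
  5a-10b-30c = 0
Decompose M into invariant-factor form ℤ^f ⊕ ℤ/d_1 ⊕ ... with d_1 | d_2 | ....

rank_ℚ(R)=1; free=3−1=2
SNF(R) diag = [5] → torsion [5]

Answer: M ≅ ℤ^2 ⊕ ℤ/5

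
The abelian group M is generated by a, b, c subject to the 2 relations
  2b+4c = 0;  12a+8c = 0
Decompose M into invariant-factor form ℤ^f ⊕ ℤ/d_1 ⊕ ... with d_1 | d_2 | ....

Answer: M ≅ ℤ^1 ⊕ ℤ/2 ⊕ ℤ/4

Derivation:
rank_ℚ(R)=2; free=3−2=1
SNF(R) diag = [2, 4] → torsion [2, 4]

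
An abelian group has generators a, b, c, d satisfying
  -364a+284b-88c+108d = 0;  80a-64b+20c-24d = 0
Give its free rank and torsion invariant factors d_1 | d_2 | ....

Answer: M ≅ ℤ^2 ⊕ ℤ/4 ⊕ ℤ/12

Derivation:
rank_ℚ(R)=2; free=4−2=2
SNF(R) diag = [4, 12] → torsion [4, 12]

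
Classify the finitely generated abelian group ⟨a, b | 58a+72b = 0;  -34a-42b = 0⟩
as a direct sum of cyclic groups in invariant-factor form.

rank_ℚ(R)=2; free=2−2=0
SNF(R) diag = [2, 6] → torsion [2, 6]

Answer: M ≅ ℤ/2 ⊕ ℤ/6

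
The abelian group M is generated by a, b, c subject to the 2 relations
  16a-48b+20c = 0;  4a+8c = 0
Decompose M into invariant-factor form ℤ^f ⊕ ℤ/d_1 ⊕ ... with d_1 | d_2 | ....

rank_ℚ(R)=2; free=3−2=1
SNF(R) diag = [4, 12] → torsion [4, 12]

Answer: M ≅ ℤ^1 ⊕ ℤ/4 ⊕ ℤ/12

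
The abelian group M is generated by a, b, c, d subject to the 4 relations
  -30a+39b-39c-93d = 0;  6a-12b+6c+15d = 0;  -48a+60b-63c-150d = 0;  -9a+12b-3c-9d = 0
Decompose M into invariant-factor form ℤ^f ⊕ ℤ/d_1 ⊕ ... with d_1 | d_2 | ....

Answer: M ≅ ℤ/3 ⊕ ℤ/3 ⊕ ℤ/3 ⊕ ℤ/3

Derivation:
rank_ℚ(R)=4; free=4−4=0
SNF(R) diag = [3, 3, 3, 3] → torsion [3, 3, 3, 3]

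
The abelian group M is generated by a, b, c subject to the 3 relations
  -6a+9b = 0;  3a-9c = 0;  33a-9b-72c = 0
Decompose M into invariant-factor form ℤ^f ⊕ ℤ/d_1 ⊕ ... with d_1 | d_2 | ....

rank_ℚ(R)=3; free=3−3=0
SNF(R) diag = [3, 9, 9] → torsion [3, 9, 9]

Answer: M ≅ ℤ/3 ⊕ ℤ/9 ⊕ ℤ/9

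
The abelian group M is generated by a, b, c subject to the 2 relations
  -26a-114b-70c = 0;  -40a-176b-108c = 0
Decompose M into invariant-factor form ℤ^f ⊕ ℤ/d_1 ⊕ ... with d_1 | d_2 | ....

rank_ℚ(R)=2; free=3−2=1
SNF(R) diag = [2, 4] → torsion [2, 4]

Answer: M ≅ ℤ^1 ⊕ ℤ/2 ⊕ ℤ/4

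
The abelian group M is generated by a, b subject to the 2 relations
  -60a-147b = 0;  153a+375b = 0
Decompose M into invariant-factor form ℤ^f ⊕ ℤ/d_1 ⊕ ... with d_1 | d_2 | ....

Answer: M ≅ ℤ/3 ⊕ ℤ/3

Derivation:
rank_ℚ(R)=2; free=2−2=0
SNF(R) diag = [3, 3] → torsion [3, 3]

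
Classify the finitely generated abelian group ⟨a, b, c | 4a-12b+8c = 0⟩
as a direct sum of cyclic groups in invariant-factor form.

rank_ℚ(R)=1; free=3−1=2
SNF(R) diag = [4] → torsion [4]

Answer: M ≅ ℤ^2 ⊕ ℤ/4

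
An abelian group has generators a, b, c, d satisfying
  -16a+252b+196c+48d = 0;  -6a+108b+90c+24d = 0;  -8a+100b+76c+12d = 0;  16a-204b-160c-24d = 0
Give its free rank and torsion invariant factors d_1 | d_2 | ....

rank_ℚ(R)=4; free=4−4=0
SNF(R) diag = [2, 4, 12, 36] → torsion [2, 4, 12, 36]

Answer: M ≅ ℤ/2 ⊕ ℤ/4 ⊕ ℤ/12 ⊕ ℤ/36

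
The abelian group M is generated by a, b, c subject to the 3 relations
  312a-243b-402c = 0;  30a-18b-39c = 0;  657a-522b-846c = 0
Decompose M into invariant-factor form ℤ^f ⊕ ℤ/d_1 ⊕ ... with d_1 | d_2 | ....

Answer: M ≅ ℤ/3 ⊕ ℤ/9 ⊕ ℤ/9

Derivation:
rank_ℚ(R)=3; free=3−3=0
SNF(R) diag = [3, 9, 9] → torsion [3, 9, 9]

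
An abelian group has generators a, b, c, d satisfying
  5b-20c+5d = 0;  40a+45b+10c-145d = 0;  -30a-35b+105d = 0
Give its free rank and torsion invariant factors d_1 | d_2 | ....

rank_ℚ(R)=3; free=4−3=1
SNF(R) diag = [5, 10, 10] → torsion [5, 10, 10]

Answer: M ≅ ℤ^1 ⊕ ℤ/5 ⊕ ℤ/10 ⊕ ℤ/10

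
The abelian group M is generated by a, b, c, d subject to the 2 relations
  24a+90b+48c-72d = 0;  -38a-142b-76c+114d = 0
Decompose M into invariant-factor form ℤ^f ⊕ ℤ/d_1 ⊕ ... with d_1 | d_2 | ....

Answer: M ≅ ℤ^2 ⊕ ℤ/2 ⊕ ℤ/6

Derivation:
rank_ℚ(R)=2; free=4−2=2
SNF(R) diag = [2, 6] → torsion [2, 6]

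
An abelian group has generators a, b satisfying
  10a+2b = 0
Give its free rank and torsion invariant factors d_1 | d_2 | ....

Answer: M ≅ ℤ^1 ⊕ ℤ/2

Derivation:
rank_ℚ(R)=1; free=2−1=1
SNF(R) diag = [2] → torsion [2]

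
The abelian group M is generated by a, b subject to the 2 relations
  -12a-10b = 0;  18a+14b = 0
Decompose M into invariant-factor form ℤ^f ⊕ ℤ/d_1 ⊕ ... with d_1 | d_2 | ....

rank_ℚ(R)=2; free=2−2=0
SNF(R) diag = [2, 6] → torsion [2, 6]

Answer: M ≅ ℤ/2 ⊕ ℤ/6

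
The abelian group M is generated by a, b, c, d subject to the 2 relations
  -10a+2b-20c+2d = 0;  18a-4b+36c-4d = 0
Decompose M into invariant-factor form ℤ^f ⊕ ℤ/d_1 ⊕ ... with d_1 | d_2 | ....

rank_ℚ(R)=2; free=4−2=2
SNF(R) diag = [2, 2] → torsion [2, 2]

Answer: M ≅ ℤ^2 ⊕ ℤ/2 ⊕ ℤ/2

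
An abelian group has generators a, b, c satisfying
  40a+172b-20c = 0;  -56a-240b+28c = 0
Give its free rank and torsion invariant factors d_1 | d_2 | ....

rank_ℚ(R)=2; free=3−2=1
SNF(R) diag = [4, 4] → torsion [4, 4]

Answer: M ≅ ℤ^1 ⊕ ℤ/4 ⊕ ℤ/4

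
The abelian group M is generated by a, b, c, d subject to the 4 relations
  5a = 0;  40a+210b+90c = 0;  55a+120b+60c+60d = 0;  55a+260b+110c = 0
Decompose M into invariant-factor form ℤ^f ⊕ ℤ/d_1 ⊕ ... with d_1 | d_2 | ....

rank_ℚ(R)=4; free=4−4=0
SNF(R) diag = [5, 10, 30, 60] → torsion [5, 10, 30, 60]

Answer: M ≅ ℤ/5 ⊕ ℤ/10 ⊕ ℤ/30 ⊕ ℤ/60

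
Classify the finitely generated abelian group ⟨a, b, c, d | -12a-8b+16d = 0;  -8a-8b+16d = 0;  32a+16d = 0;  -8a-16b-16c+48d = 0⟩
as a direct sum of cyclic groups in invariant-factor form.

Answer: M ≅ ℤ/4 ⊕ ℤ/8 ⊕ ℤ/16 ⊕ ℤ/16

Derivation:
rank_ℚ(R)=4; free=4−4=0
SNF(R) diag = [4, 8, 16, 16] → torsion [4, 8, 16, 16]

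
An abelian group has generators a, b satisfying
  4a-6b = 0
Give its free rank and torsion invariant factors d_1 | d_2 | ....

Answer: M ≅ ℤ^1 ⊕ ℤ/2

Derivation:
rank_ℚ(R)=1; free=2−1=1
SNF(R) diag = [2] → torsion [2]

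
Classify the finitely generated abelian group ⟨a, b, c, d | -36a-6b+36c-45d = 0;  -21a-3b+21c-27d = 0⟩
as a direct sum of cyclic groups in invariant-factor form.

Answer: M ≅ ℤ^2 ⊕ ℤ/3 ⊕ ℤ/3

Derivation:
rank_ℚ(R)=2; free=4−2=2
SNF(R) diag = [3, 3] → torsion [3, 3]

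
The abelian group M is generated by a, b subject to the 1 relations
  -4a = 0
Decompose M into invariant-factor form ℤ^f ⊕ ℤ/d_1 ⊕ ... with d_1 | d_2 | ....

Answer: M ≅ ℤ^1 ⊕ ℤ/4

Derivation:
rank_ℚ(R)=1; free=2−1=1
SNF(R) diag = [4] → torsion [4]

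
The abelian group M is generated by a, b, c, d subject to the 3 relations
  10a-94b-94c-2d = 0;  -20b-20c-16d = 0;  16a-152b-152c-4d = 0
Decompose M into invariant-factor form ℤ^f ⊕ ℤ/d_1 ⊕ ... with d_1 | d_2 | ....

rank_ℚ(R)=3; free=4−3=1
SNF(R) diag = [2, 4, 12] → torsion [2, 4, 12]

Answer: M ≅ ℤ^1 ⊕ ℤ/2 ⊕ ℤ/4 ⊕ ℤ/12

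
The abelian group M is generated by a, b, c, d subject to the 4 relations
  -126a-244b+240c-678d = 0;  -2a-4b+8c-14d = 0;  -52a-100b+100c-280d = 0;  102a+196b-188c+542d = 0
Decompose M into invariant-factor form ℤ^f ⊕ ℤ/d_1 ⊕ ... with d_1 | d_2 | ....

Answer: M ≅ ℤ/2 ⊕ ℤ/4 ⊕ ℤ/4 ⊕ ℤ/12

Derivation:
rank_ℚ(R)=4; free=4−4=0
SNF(R) diag = [2, 4, 4, 12] → torsion [2, 4, 4, 12]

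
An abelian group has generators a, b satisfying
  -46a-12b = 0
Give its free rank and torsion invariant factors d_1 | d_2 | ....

Answer: M ≅ ℤ^1 ⊕ ℤ/2

Derivation:
rank_ℚ(R)=1; free=2−1=1
SNF(R) diag = [2] → torsion [2]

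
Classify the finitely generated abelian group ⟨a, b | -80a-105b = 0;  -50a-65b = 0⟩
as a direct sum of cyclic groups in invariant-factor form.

rank_ℚ(R)=2; free=2−2=0
SNF(R) diag = [5, 10] → torsion [5, 10]

Answer: M ≅ ℤ/5 ⊕ ℤ/10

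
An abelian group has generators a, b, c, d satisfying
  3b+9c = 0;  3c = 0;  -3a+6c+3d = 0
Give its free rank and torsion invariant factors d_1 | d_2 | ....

Answer: M ≅ ℤ^1 ⊕ ℤ/3 ⊕ ℤ/3 ⊕ ℤ/3

Derivation:
rank_ℚ(R)=3; free=4−3=1
SNF(R) diag = [3, 3, 3] → torsion [3, 3, 3]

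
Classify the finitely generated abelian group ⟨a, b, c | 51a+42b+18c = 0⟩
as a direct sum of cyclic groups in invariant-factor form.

Answer: M ≅ ℤ^2 ⊕ ℤ/3

Derivation:
rank_ℚ(R)=1; free=3−1=2
SNF(R) diag = [3] → torsion [3]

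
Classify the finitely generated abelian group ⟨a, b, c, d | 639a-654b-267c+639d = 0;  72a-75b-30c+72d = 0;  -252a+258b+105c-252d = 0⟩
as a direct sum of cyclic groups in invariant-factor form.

rank_ℚ(R)=3; free=4−3=1
SNF(R) diag = [3, 9, 9] → torsion [3, 9, 9]

Answer: M ≅ ℤ^1 ⊕ ℤ/3 ⊕ ℤ/9 ⊕ ℤ/9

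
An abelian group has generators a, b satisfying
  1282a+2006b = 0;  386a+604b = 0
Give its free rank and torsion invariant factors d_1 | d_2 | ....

rank_ℚ(R)=2; free=2−2=0
SNF(R) diag = [2, 6] → torsion [2, 6]

Answer: M ≅ ℤ/2 ⊕ ℤ/6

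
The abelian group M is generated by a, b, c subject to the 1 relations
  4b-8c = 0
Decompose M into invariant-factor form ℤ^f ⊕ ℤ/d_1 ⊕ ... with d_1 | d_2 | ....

Answer: M ≅ ℤ^2 ⊕ ℤ/4

Derivation:
rank_ℚ(R)=1; free=3−1=2
SNF(R) diag = [4] → torsion [4]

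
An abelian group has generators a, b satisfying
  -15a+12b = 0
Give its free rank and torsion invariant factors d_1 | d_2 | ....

rank_ℚ(R)=1; free=2−1=1
SNF(R) diag = [3] → torsion [3]

Answer: M ≅ ℤ^1 ⊕ ℤ/3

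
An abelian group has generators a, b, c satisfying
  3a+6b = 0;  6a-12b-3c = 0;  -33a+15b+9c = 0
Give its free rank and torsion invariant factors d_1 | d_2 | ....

Answer: M ≅ ℤ/3 ⊕ ℤ/3 ⊕ ℤ/9

Derivation:
rank_ℚ(R)=3; free=3−3=0
SNF(R) diag = [3, 3, 9] → torsion [3, 3, 9]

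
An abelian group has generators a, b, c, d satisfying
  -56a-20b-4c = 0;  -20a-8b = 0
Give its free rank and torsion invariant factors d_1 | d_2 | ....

rank_ℚ(R)=2; free=4−2=2
SNF(R) diag = [4, 4] → torsion [4, 4]

Answer: M ≅ ℤ^2 ⊕ ℤ/4 ⊕ ℤ/4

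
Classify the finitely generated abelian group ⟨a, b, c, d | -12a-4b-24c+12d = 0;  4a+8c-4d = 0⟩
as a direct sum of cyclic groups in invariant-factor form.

Answer: M ≅ ℤ^2 ⊕ ℤ/4 ⊕ ℤ/4

Derivation:
rank_ℚ(R)=2; free=4−2=2
SNF(R) diag = [4, 4] → torsion [4, 4]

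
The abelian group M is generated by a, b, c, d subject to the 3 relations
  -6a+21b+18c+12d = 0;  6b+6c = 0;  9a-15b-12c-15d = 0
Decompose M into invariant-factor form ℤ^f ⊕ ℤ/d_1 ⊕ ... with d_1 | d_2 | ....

rank_ℚ(R)=3; free=4−3=1
SNF(R) diag = [3, 3, 6] → torsion [3, 3, 6]

Answer: M ≅ ℤ^1 ⊕ ℤ/3 ⊕ ℤ/3 ⊕ ℤ/6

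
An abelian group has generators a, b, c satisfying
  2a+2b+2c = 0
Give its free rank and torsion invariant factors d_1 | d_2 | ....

Answer: M ≅ ℤ^2 ⊕ ℤ/2

Derivation:
rank_ℚ(R)=1; free=3−1=2
SNF(R) diag = [2] → torsion [2]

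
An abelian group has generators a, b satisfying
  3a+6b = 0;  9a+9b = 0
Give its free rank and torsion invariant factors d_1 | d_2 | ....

Answer: M ≅ ℤ/3 ⊕ ℤ/9

Derivation:
rank_ℚ(R)=2; free=2−2=0
SNF(R) diag = [3, 9] → torsion [3, 9]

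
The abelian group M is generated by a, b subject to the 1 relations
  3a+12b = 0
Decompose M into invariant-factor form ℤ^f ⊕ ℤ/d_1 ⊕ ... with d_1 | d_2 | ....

Answer: M ≅ ℤ^1 ⊕ ℤ/3

Derivation:
rank_ℚ(R)=1; free=2−1=1
SNF(R) diag = [3] → torsion [3]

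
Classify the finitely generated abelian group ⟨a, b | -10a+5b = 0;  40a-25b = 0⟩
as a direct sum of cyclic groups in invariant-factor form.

Answer: M ≅ ℤ/5 ⊕ ℤ/10

Derivation:
rank_ℚ(R)=2; free=2−2=0
SNF(R) diag = [5, 10] → torsion [5, 10]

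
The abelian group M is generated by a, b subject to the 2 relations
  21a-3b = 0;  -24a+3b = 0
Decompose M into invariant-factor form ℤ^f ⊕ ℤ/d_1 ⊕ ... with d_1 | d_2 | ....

Answer: M ≅ ℤ/3 ⊕ ℤ/3

Derivation:
rank_ℚ(R)=2; free=2−2=0
SNF(R) diag = [3, 3] → torsion [3, 3]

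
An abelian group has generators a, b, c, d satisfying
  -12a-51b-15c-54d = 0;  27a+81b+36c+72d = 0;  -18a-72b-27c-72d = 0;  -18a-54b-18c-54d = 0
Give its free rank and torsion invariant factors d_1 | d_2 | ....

rank_ℚ(R)=4; free=4−4=0
SNF(R) diag = [3, 9, 9, 18] → torsion [3, 9, 9, 18]

Answer: M ≅ ℤ/3 ⊕ ℤ/9 ⊕ ℤ/9 ⊕ ℤ/18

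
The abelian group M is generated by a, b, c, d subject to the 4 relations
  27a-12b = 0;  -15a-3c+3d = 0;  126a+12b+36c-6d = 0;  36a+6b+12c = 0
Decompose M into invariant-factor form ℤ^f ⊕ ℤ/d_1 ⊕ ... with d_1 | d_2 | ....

rank_ℚ(R)=4; free=4−4=0
SNF(R) diag = [3, 3, 6, 6] → torsion [3, 3, 6, 6]

Answer: M ≅ ℤ/3 ⊕ ℤ/3 ⊕ ℤ/6 ⊕ ℤ/6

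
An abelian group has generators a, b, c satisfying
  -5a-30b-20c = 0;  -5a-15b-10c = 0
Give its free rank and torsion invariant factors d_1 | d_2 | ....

Answer: M ≅ ℤ^1 ⊕ ℤ/5 ⊕ ℤ/5

Derivation:
rank_ℚ(R)=2; free=3−2=1
SNF(R) diag = [5, 5] → torsion [5, 5]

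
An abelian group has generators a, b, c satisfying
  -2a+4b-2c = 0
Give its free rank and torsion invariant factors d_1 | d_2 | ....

rank_ℚ(R)=1; free=3−1=2
SNF(R) diag = [2] → torsion [2]

Answer: M ≅ ℤ^2 ⊕ ℤ/2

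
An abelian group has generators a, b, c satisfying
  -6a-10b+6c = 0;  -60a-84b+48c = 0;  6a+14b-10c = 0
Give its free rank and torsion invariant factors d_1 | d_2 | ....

rank_ℚ(R)=3; free=3−3=0
SNF(R) diag = [2, 4, 12] → torsion [2, 4, 12]

Answer: M ≅ ℤ/2 ⊕ ℤ/4 ⊕ ℤ/12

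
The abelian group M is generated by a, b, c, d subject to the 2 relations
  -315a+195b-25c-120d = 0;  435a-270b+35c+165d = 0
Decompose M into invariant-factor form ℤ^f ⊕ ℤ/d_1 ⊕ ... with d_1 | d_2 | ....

rank_ℚ(R)=2; free=4−2=2
SNF(R) diag = [5, 15] → torsion [5, 15]

Answer: M ≅ ℤ^2 ⊕ ℤ/5 ⊕ ℤ/15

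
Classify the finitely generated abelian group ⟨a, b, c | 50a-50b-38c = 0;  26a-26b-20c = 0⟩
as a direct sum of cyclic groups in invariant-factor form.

Answer: M ≅ ℤ^1 ⊕ ℤ/2 ⊕ ℤ/6

Derivation:
rank_ℚ(R)=2; free=3−2=1
SNF(R) diag = [2, 6] → torsion [2, 6]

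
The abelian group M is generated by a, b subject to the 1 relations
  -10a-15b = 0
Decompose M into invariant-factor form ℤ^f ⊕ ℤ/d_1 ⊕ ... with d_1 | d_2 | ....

rank_ℚ(R)=1; free=2−1=1
SNF(R) diag = [5] → torsion [5]

Answer: M ≅ ℤ^1 ⊕ ℤ/5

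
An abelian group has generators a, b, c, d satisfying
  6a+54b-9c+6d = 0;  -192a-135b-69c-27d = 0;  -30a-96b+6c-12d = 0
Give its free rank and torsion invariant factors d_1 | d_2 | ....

rank_ℚ(R)=3; free=4−3=1
SNF(R) diag = [3, 3, 6] → torsion [3, 3, 6]

Answer: M ≅ ℤ^1 ⊕ ℤ/3 ⊕ ℤ/3 ⊕ ℤ/6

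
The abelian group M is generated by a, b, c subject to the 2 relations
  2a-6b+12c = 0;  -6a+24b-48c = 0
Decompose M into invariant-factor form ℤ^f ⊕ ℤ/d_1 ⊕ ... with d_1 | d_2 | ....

Answer: M ≅ ℤ^1 ⊕ ℤ/2 ⊕ ℤ/6

Derivation:
rank_ℚ(R)=2; free=3−2=1
SNF(R) diag = [2, 6] → torsion [2, 6]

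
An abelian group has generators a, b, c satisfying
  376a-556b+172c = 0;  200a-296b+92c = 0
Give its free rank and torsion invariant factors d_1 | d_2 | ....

Answer: M ≅ ℤ^1 ⊕ ℤ/4 ⊕ ℤ/12

Derivation:
rank_ℚ(R)=2; free=3−2=1
SNF(R) diag = [4, 12] → torsion [4, 12]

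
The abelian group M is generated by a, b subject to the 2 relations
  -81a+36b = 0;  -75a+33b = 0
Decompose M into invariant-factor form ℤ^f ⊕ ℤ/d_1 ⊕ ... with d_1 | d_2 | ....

Answer: M ≅ ℤ/3 ⊕ ℤ/9

Derivation:
rank_ℚ(R)=2; free=2−2=0
SNF(R) diag = [3, 9] → torsion [3, 9]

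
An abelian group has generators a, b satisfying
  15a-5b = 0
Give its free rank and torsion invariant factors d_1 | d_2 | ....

Answer: M ≅ ℤ^1 ⊕ ℤ/5

Derivation:
rank_ℚ(R)=1; free=2−1=1
SNF(R) diag = [5] → torsion [5]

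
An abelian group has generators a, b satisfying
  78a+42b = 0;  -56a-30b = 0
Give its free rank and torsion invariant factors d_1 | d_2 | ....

rank_ℚ(R)=2; free=2−2=0
SNF(R) diag = [2, 6] → torsion [2, 6]

Answer: M ≅ ℤ/2 ⊕ ℤ/6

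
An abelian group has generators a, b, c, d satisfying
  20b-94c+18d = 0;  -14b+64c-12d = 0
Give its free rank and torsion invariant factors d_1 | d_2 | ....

Answer: M ≅ ℤ^2 ⊕ ℤ/2 ⊕ ℤ/6

Derivation:
rank_ℚ(R)=2; free=4−2=2
SNF(R) diag = [2, 6] → torsion [2, 6]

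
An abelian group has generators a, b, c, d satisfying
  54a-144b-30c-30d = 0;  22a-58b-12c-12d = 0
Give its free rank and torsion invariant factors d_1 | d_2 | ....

rank_ℚ(R)=2; free=4−2=2
SNF(R) diag = [2, 6] → torsion [2, 6]

Answer: M ≅ ℤ^2 ⊕ ℤ/2 ⊕ ℤ/6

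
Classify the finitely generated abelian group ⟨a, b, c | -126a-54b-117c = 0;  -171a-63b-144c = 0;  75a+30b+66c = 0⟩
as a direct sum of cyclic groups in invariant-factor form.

Answer: M ≅ ℤ/3 ⊕ ℤ/9 ⊕ ℤ/27

Derivation:
rank_ℚ(R)=3; free=3−3=0
SNF(R) diag = [3, 9, 27] → torsion [3, 9, 27]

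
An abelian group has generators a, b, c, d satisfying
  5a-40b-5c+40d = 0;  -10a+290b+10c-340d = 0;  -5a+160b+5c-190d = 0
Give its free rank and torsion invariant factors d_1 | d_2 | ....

rank_ℚ(R)=3; free=4−3=1
SNF(R) diag = [5, 10, 30] → torsion [5, 10, 30]

Answer: M ≅ ℤ^1 ⊕ ℤ/5 ⊕ ℤ/10 ⊕ ℤ/30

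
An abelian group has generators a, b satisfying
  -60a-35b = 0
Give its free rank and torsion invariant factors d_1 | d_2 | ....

Answer: M ≅ ℤ^1 ⊕ ℤ/5

Derivation:
rank_ℚ(R)=1; free=2−1=1
SNF(R) diag = [5] → torsion [5]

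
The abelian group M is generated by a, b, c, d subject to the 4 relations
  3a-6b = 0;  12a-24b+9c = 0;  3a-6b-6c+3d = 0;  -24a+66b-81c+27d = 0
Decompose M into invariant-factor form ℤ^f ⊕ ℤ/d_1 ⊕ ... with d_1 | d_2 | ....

rank_ℚ(R)=4; free=4−4=0
SNF(R) diag = [3, 3, 9, 18] → torsion [3, 3, 9, 18]

Answer: M ≅ ℤ/3 ⊕ ℤ/3 ⊕ ℤ/9 ⊕ ℤ/18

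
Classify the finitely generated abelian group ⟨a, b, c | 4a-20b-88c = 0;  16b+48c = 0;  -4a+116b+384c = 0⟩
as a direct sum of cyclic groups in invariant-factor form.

Answer: M ≅ ℤ/4 ⊕ ℤ/8 ⊕ ℤ/16

Derivation:
rank_ℚ(R)=3; free=3−3=0
SNF(R) diag = [4, 8, 16] → torsion [4, 8, 16]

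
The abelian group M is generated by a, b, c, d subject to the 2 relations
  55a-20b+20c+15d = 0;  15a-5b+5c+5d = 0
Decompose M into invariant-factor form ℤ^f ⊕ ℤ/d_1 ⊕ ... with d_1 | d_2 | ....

Answer: M ≅ ℤ^2 ⊕ ℤ/5 ⊕ ℤ/5

Derivation:
rank_ℚ(R)=2; free=4−2=2
SNF(R) diag = [5, 5] → torsion [5, 5]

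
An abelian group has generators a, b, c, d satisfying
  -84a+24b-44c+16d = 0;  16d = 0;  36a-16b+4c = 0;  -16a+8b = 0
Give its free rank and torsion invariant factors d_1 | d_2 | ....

Answer: M ≅ ℤ/4 ⊕ ℤ/8 ⊕ ℤ/8 ⊕ ℤ/16

Derivation:
rank_ℚ(R)=4; free=4−4=0
SNF(R) diag = [4, 8, 8, 16] → torsion [4, 8, 8, 16]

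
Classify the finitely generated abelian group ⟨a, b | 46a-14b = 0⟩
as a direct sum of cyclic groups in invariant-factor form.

rank_ℚ(R)=1; free=2−1=1
SNF(R) diag = [2] → torsion [2]

Answer: M ≅ ℤ^1 ⊕ ℤ/2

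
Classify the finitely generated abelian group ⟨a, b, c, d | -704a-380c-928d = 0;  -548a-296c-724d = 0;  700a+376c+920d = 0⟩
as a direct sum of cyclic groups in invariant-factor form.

rank_ℚ(R)=3; free=4−3=1
SNF(R) diag = [4, 12, 36] → torsion [4, 12, 36]

Answer: M ≅ ℤ^1 ⊕ ℤ/4 ⊕ ℤ/12 ⊕ ℤ/36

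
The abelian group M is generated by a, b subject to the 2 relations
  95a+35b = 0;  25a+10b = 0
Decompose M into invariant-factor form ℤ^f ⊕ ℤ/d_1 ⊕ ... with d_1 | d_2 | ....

rank_ℚ(R)=2; free=2−2=0
SNF(R) diag = [5, 15] → torsion [5, 15]

Answer: M ≅ ℤ/5 ⊕ ℤ/15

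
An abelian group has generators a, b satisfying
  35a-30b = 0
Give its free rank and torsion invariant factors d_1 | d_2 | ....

rank_ℚ(R)=1; free=2−1=1
SNF(R) diag = [5] → torsion [5]

Answer: M ≅ ℤ^1 ⊕ ℤ/5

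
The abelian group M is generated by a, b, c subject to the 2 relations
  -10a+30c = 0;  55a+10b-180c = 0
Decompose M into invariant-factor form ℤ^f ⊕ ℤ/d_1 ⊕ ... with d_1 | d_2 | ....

Answer: M ≅ ℤ^1 ⊕ ℤ/5 ⊕ ℤ/10

Derivation:
rank_ℚ(R)=2; free=3−2=1
SNF(R) diag = [5, 10] → torsion [5, 10]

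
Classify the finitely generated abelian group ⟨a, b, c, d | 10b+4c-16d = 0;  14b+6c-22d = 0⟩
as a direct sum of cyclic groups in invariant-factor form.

rank_ℚ(R)=2; free=4−2=2
SNF(R) diag = [2, 2] → torsion [2, 2]

Answer: M ≅ ℤ^2 ⊕ ℤ/2 ⊕ ℤ/2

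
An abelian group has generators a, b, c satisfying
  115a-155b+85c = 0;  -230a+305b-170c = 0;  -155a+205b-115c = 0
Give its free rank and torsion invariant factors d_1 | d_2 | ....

Answer: M ≅ ℤ/5 ⊕ ℤ/5 ⊕ ℤ/10

Derivation:
rank_ℚ(R)=3; free=3−3=0
SNF(R) diag = [5, 5, 10] → torsion [5, 5, 10]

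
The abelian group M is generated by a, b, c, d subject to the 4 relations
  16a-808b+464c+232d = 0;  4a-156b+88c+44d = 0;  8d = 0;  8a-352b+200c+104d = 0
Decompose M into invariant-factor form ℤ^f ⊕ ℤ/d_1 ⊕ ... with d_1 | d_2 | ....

rank_ℚ(R)=4; free=4−4=0
SNF(R) diag = [4, 8, 8, 8] → torsion [4, 8, 8, 8]

Answer: M ≅ ℤ/4 ⊕ ℤ/8 ⊕ ℤ/8 ⊕ ℤ/8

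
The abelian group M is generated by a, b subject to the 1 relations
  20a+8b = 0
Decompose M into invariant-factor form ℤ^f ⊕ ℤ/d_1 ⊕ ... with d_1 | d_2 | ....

rank_ℚ(R)=1; free=2−1=1
SNF(R) diag = [4] → torsion [4]

Answer: M ≅ ℤ^1 ⊕ ℤ/4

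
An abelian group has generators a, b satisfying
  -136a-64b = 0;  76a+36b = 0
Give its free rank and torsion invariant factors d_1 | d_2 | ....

rank_ℚ(R)=2; free=2−2=0
SNF(R) diag = [4, 8] → torsion [4, 8]

Answer: M ≅ ℤ/4 ⊕ ℤ/8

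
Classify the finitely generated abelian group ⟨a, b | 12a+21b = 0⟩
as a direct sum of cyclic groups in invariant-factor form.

rank_ℚ(R)=1; free=2−1=1
SNF(R) diag = [3] → torsion [3]

Answer: M ≅ ℤ^1 ⊕ ℤ/3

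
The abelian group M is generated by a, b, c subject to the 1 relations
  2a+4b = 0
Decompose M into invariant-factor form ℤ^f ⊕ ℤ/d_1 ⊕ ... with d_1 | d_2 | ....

Answer: M ≅ ℤ^2 ⊕ ℤ/2

Derivation:
rank_ℚ(R)=1; free=3−1=2
SNF(R) diag = [2] → torsion [2]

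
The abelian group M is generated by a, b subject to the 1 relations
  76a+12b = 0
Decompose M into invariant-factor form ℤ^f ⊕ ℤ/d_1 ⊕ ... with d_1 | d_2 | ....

Answer: M ≅ ℤ^1 ⊕ ℤ/4

Derivation:
rank_ℚ(R)=1; free=2−1=1
SNF(R) diag = [4] → torsion [4]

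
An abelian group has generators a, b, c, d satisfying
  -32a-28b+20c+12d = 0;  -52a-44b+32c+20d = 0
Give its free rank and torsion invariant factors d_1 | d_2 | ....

Answer: M ≅ ℤ^2 ⊕ ℤ/4 ⊕ ℤ/4

Derivation:
rank_ℚ(R)=2; free=4−2=2
SNF(R) diag = [4, 4] → torsion [4, 4]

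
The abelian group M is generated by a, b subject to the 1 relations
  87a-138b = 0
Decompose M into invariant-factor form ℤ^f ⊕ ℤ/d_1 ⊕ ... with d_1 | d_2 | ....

rank_ℚ(R)=1; free=2−1=1
SNF(R) diag = [3] → torsion [3]

Answer: M ≅ ℤ^1 ⊕ ℤ/3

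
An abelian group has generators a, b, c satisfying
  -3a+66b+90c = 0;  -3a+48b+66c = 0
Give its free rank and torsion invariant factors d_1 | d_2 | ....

Answer: M ≅ ℤ^1 ⊕ ℤ/3 ⊕ ℤ/6

Derivation:
rank_ℚ(R)=2; free=3−2=1
SNF(R) diag = [3, 6] → torsion [3, 6]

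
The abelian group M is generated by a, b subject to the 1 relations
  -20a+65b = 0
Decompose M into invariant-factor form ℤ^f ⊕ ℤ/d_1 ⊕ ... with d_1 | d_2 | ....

rank_ℚ(R)=1; free=2−1=1
SNF(R) diag = [5] → torsion [5]

Answer: M ≅ ℤ^1 ⊕ ℤ/5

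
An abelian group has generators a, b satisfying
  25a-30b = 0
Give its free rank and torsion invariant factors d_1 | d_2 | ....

rank_ℚ(R)=1; free=2−1=1
SNF(R) diag = [5] → torsion [5]

Answer: M ≅ ℤ^1 ⊕ ℤ/5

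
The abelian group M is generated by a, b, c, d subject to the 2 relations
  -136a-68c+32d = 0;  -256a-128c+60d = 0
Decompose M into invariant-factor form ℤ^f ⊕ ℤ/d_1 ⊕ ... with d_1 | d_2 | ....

Answer: M ≅ ℤ^2 ⊕ ℤ/4 ⊕ ℤ/4

Derivation:
rank_ℚ(R)=2; free=4−2=2
SNF(R) diag = [4, 4] → torsion [4, 4]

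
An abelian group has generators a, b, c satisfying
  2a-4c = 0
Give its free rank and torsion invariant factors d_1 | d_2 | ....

rank_ℚ(R)=1; free=3−1=2
SNF(R) diag = [2] → torsion [2]

Answer: M ≅ ℤ^2 ⊕ ℤ/2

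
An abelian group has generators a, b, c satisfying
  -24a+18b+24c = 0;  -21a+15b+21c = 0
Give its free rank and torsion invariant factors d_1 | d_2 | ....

rank_ℚ(R)=2; free=3−2=1
SNF(R) diag = [3, 6] → torsion [3, 6]

Answer: M ≅ ℤ^1 ⊕ ℤ/3 ⊕ ℤ/6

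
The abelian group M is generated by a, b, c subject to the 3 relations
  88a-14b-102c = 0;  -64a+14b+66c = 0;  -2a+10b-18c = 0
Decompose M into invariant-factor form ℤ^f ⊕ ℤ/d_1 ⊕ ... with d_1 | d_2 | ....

rank_ℚ(R)=3; free=3−3=0
SNF(R) diag = [2, 6, 12] → torsion [2, 6, 12]

Answer: M ≅ ℤ/2 ⊕ ℤ/6 ⊕ ℤ/12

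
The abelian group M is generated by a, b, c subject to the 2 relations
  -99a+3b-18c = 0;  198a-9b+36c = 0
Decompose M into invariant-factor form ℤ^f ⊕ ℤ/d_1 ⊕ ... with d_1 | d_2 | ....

Answer: M ≅ ℤ^1 ⊕ ℤ/3 ⊕ ℤ/9

Derivation:
rank_ℚ(R)=2; free=3−2=1
SNF(R) diag = [3, 9] → torsion [3, 9]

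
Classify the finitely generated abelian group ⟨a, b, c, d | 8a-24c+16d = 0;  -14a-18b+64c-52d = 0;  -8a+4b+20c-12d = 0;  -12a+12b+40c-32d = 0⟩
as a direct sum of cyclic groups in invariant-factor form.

Answer: M ≅ ℤ/2 ⊕ ℤ/4 ⊕ ℤ/8 ⊕ ℤ/8

Derivation:
rank_ℚ(R)=4; free=4−4=0
SNF(R) diag = [2, 4, 8, 8] → torsion [2, 4, 8, 8]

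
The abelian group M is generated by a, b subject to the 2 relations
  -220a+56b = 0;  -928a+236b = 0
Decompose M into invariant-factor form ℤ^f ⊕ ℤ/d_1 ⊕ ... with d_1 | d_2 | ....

Answer: M ≅ ℤ/4 ⊕ ℤ/12

Derivation:
rank_ℚ(R)=2; free=2−2=0
SNF(R) diag = [4, 12] → torsion [4, 12]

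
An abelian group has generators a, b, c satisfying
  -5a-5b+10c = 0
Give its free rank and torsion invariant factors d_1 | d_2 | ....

rank_ℚ(R)=1; free=3−1=2
SNF(R) diag = [5] → torsion [5]

Answer: M ≅ ℤ^2 ⊕ ℤ/5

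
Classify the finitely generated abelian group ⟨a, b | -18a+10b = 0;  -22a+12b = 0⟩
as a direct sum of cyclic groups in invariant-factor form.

rank_ℚ(R)=2; free=2−2=0
SNF(R) diag = [2, 2] → torsion [2, 2]

Answer: M ≅ ℤ/2 ⊕ ℤ/2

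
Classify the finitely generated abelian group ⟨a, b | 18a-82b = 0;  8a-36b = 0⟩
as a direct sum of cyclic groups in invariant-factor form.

Answer: M ≅ ℤ/2 ⊕ ℤ/4

Derivation:
rank_ℚ(R)=2; free=2−2=0
SNF(R) diag = [2, 4] → torsion [2, 4]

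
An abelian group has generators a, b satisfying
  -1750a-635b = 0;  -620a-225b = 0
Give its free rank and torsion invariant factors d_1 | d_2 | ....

rank_ℚ(R)=2; free=2−2=0
SNF(R) diag = [5, 10] → torsion [5, 10]

Answer: M ≅ ℤ/5 ⊕ ℤ/10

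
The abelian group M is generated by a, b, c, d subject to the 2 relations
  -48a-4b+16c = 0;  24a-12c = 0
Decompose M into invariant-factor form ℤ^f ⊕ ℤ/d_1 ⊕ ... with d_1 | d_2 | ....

rank_ℚ(R)=2; free=4−2=2
SNF(R) diag = [4, 12] → torsion [4, 12]

Answer: M ≅ ℤ^2 ⊕ ℤ/4 ⊕ ℤ/12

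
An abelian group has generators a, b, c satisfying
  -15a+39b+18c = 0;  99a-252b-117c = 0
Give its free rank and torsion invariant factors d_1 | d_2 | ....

rank_ℚ(R)=2; free=3−2=1
SNF(R) diag = [3, 9] → torsion [3, 9]

Answer: M ≅ ℤ^1 ⊕ ℤ/3 ⊕ ℤ/9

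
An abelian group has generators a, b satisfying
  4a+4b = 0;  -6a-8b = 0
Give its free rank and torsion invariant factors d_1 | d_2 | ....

rank_ℚ(R)=2; free=2−2=0
SNF(R) diag = [2, 4] → torsion [2, 4]

Answer: M ≅ ℤ/2 ⊕ ℤ/4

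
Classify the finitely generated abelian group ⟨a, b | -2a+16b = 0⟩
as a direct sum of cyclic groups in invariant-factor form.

rank_ℚ(R)=1; free=2−1=1
SNF(R) diag = [2] → torsion [2]

Answer: M ≅ ℤ^1 ⊕ ℤ/2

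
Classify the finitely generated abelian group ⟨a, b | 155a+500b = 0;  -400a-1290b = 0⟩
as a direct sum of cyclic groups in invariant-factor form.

rank_ℚ(R)=2; free=2−2=0
SNF(R) diag = [5, 10] → torsion [5, 10]

Answer: M ≅ ℤ/5 ⊕ ℤ/10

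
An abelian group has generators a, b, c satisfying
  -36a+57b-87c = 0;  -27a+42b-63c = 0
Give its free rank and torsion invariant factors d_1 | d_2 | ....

rank_ℚ(R)=2; free=3−2=1
SNF(R) diag = [3, 3] → torsion [3, 3]

Answer: M ≅ ℤ^1 ⊕ ℤ/3 ⊕ ℤ/3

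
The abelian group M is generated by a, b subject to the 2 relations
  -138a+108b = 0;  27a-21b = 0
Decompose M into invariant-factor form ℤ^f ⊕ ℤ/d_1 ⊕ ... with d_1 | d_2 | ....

Answer: M ≅ ℤ/3 ⊕ ℤ/6

Derivation:
rank_ℚ(R)=2; free=2−2=0
SNF(R) diag = [3, 6] → torsion [3, 6]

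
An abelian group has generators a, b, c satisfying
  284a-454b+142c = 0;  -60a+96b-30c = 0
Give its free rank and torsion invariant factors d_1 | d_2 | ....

rank_ℚ(R)=2; free=3−2=1
SNF(R) diag = [2, 6] → torsion [2, 6]

Answer: M ≅ ℤ^1 ⊕ ℤ/2 ⊕ ℤ/6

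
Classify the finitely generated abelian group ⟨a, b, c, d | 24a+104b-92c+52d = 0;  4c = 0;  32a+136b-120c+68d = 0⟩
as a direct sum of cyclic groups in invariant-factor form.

rank_ℚ(R)=3; free=4−3=1
SNF(R) diag = [4, 4, 8] → torsion [4, 4, 8]

Answer: M ≅ ℤ^1 ⊕ ℤ/4 ⊕ ℤ/4 ⊕ ℤ/8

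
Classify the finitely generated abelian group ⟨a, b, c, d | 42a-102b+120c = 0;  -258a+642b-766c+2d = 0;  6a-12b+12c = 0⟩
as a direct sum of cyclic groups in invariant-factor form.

Answer: M ≅ ℤ^1 ⊕ ℤ/2 ⊕ ℤ/6 ⊕ ℤ/18

Derivation:
rank_ℚ(R)=3; free=4−3=1
SNF(R) diag = [2, 6, 18] → torsion [2, 6, 18]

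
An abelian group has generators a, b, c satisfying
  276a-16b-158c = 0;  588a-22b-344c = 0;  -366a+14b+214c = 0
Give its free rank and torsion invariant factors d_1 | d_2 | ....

rank_ℚ(R)=3; free=3−3=0
SNF(R) diag = [2, 6, 18] → torsion [2, 6, 18]

Answer: M ≅ ℤ/2 ⊕ ℤ/6 ⊕ ℤ/18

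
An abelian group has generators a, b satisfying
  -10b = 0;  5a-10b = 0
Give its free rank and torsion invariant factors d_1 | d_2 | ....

Answer: M ≅ ℤ/5 ⊕ ℤ/10

Derivation:
rank_ℚ(R)=2; free=2−2=0
SNF(R) diag = [5, 10] → torsion [5, 10]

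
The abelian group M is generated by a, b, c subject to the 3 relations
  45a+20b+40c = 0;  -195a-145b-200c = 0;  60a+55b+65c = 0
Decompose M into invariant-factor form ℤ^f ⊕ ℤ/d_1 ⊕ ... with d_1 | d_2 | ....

Answer: M ≅ ℤ/5 ⊕ ℤ/15 ⊕ ℤ/45

Derivation:
rank_ℚ(R)=3; free=3−3=0
SNF(R) diag = [5, 15, 45] → torsion [5, 15, 45]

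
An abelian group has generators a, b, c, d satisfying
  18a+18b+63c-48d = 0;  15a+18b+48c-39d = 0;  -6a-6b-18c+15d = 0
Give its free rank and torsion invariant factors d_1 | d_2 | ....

rank_ℚ(R)=3; free=4−3=1
SNF(R) diag = [3, 3, 3] → torsion [3, 3, 3]

Answer: M ≅ ℤ^1 ⊕ ℤ/3 ⊕ ℤ/3 ⊕ ℤ/3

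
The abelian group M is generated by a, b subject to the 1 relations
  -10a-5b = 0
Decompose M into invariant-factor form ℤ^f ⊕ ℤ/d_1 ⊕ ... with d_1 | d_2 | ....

Answer: M ≅ ℤ^1 ⊕ ℤ/5

Derivation:
rank_ℚ(R)=1; free=2−1=1
SNF(R) diag = [5] → torsion [5]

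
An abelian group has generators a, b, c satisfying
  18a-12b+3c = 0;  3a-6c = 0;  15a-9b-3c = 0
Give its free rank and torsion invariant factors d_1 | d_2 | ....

Answer: M ≅ ℤ/3 ⊕ ℤ/3 ⊕ ℤ/9

Derivation:
rank_ℚ(R)=3; free=3−3=0
SNF(R) diag = [3, 3, 9] → torsion [3, 3, 9]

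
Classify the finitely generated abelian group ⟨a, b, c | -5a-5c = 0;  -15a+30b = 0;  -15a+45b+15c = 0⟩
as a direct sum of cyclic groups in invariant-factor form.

Answer: M ≅ ℤ/5 ⊕ ℤ/15 ⊕ ℤ/15

Derivation:
rank_ℚ(R)=3; free=3−3=0
SNF(R) diag = [5, 15, 15] → torsion [5, 15, 15]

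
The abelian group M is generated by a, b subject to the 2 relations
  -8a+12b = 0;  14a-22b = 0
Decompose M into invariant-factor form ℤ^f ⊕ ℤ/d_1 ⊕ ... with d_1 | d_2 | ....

rank_ℚ(R)=2; free=2−2=0
SNF(R) diag = [2, 4] → torsion [2, 4]

Answer: M ≅ ℤ/2 ⊕ ℤ/4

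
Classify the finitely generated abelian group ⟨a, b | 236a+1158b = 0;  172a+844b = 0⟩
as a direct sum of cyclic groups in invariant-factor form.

Answer: M ≅ ℤ/2 ⊕ ℤ/4

Derivation:
rank_ℚ(R)=2; free=2−2=0
SNF(R) diag = [2, 4] → torsion [2, 4]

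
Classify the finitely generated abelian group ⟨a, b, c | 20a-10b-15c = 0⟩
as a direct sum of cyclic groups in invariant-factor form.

Answer: M ≅ ℤ^2 ⊕ ℤ/5

Derivation:
rank_ℚ(R)=1; free=3−1=2
SNF(R) diag = [5] → torsion [5]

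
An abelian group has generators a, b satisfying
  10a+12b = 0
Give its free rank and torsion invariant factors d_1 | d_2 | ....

Answer: M ≅ ℤ^1 ⊕ ℤ/2

Derivation:
rank_ℚ(R)=1; free=2−1=1
SNF(R) diag = [2] → torsion [2]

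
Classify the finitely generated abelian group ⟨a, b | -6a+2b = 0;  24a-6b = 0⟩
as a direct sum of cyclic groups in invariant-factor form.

rank_ℚ(R)=2; free=2−2=0
SNF(R) diag = [2, 6] → torsion [2, 6]

Answer: M ≅ ℤ/2 ⊕ ℤ/6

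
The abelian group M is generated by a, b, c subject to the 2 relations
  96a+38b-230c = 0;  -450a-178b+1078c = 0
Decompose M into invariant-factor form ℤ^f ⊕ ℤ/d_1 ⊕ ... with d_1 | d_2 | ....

rank_ℚ(R)=2; free=3−2=1
SNF(R) diag = [2, 6] → torsion [2, 6]

Answer: M ≅ ℤ^1 ⊕ ℤ/2 ⊕ ℤ/6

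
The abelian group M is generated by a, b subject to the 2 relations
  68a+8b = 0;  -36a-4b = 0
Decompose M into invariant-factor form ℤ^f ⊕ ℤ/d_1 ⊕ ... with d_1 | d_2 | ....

Answer: M ≅ ℤ/4 ⊕ ℤ/4

Derivation:
rank_ℚ(R)=2; free=2−2=0
SNF(R) diag = [4, 4] → torsion [4, 4]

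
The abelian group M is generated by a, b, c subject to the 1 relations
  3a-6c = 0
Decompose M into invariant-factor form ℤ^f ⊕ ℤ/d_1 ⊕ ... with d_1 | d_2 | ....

Answer: M ≅ ℤ^2 ⊕ ℤ/3

Derivation:
rank_ℚ(R)=1; free=3−1=2
SNF(R) diag = [3] → torsion [3]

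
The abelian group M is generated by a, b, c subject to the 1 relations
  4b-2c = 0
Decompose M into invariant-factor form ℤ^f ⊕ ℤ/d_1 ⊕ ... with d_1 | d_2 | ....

Answer: M ≅ ℤ^2 ⊕ ℤ/2

Derivation:
rank_ℚ(R)=1; free=3−1=2
SNF(R) diag = [2] → torsion [2]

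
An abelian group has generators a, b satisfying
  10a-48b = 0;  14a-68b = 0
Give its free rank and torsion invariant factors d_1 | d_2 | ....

Answer: M ≅ ℤ/2 ⊕ ℤ/4

Derivation:
rank_ℚ(R)=2; free=2−2=0
SNF(R) diag = [2, 4] → torsion [2, 4]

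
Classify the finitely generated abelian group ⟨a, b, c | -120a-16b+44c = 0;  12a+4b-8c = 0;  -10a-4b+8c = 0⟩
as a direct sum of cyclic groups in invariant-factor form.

Answer: M ≅ ℤ/2 ⊕ ℤ/4 ⊕ ℤ/12

Derivation:
rank_ℚ(R)=3; free=3−3=0
SNF(R) diag = [2, 4, 12] → torsion [2, 4, 12]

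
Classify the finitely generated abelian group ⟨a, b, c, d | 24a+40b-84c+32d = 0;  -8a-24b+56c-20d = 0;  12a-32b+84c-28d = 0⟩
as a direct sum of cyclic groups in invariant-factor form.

Answer: M ≅ ℤ^1 ⊕ ℤ/4 ⊕ ℤ/4 ⊕ ℤ/12

Derivation:
rank_ℚ(R)=3; free=4−3=1
SNF(R) diag = [4, 4, 12] → torsion [4, 4, 12]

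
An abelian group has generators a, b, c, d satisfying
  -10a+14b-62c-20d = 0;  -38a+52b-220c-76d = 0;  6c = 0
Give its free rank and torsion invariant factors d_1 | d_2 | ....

rank_ℚ(R)=3; free=4−3=1
SNF(R) diag = [2, 6, 6] → torsion [2, 6, 6]

Answer: M ≅ ℤ^1 ⊕ ℤ/2 ⊕ ℤ/6 ⊕ ℤ/6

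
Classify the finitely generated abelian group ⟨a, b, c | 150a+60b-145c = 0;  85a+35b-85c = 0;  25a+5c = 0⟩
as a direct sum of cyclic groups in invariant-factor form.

rank_ℚ(R)=3; free=3−3=0
SNF(R) diag = [5, 5, 5] → torsion [5, 5, 5]

Answer: M ≅ ℤ/5 ⊕ ℤ/5 ⊕ ℤ/5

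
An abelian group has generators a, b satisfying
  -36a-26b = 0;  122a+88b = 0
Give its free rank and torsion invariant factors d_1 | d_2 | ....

rank_ℚ(R)=2; free=2−2=0
SNF(R) diag = [2, 2] → torsion [2, 2]

Answer: M ≅ ℤ/2 ⊕ ℤ/2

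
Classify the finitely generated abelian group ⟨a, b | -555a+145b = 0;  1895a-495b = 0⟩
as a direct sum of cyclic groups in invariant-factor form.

rank_ℚ(R)=2; free=2−2=0
SNF(R) diag = [5, 10] → torsion [5, 10]

Answer: M ≅ ℤ/5 ⊕ ℤ/10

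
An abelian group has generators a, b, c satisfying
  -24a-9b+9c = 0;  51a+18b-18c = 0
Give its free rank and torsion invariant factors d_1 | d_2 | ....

rank_ℚ(R)=2; free=3−2=1
SNF(R) diag = [3, 9] → torsion [3, 9]

Answer: M ≅ ℤ^1 ⊕ ℤ/3 ⊕ ℤ/9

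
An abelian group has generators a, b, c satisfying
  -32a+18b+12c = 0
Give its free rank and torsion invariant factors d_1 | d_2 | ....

Answer: M ≅ ℤ^2 ⊕ ℤ/2

Derivation:
rank_ℚ(R)=1; free=3−1=2
SNF(R) diag = [2] → torsion [2]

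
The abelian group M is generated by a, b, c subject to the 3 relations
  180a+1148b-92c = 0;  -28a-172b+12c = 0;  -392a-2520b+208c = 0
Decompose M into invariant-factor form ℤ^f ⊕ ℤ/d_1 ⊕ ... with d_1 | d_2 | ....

Answer: M ≅ ℤ/4 ⊕ ℤ/8 ⊕ ℤ/24

Derivation:
rank_ℚ(R)=3; free=3−3=0
SNF(R) diag = [4, 8, 24] → torsion [4, 8, 24]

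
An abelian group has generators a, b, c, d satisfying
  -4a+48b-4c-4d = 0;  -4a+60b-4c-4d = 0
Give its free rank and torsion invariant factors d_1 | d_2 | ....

rank_ℚ(R)=2; free=4−2=2
SNF(R) diag = [4, 12] → torsion [4, 12]

Answer: M ≅ ℤ^2 ⊕ ℤ/4 ⊕ ℤ/12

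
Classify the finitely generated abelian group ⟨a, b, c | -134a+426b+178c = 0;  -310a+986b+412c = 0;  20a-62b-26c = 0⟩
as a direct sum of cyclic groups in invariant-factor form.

rank_ℚ(R)=3; free=3−3=0
SNF(R) diag = [2, 2, 2] → torsion [2, 2, 2]

Answer: M ≅ ℤ/2 ⊕ ℤ/2 ⊕ ℤ/2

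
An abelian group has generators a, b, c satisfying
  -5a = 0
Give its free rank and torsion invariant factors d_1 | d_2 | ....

Answer: M ≅ ℤ^2 ⊕ ℤ/5

Derivation:
rank_ℚ(R)=1; free=3−1=2
SNF(R) diag = [5] → torsion [5]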